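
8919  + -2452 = 6467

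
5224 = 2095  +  3129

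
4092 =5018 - 926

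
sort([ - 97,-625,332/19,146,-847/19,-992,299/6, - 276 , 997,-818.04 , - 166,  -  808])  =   [ -992, - 818.04,-808, -625 ,  -  276, - 166,-97, - 847/19,332/19, 299/6, 146,997] 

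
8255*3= 24765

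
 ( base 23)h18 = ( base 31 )9c3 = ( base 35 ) 7ct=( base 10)9024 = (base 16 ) 2340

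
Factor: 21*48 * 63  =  2^4 * 3^4*7^2=63504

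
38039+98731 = 136770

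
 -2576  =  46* (  -  56)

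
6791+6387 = 13178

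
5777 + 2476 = 8253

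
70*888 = 62160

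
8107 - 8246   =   - 139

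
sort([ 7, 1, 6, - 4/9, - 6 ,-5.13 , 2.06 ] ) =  [ - 6,-5.13, - 4/9, 1,2.06,6, 7]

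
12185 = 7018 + 5167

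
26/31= 26/31 = 0.84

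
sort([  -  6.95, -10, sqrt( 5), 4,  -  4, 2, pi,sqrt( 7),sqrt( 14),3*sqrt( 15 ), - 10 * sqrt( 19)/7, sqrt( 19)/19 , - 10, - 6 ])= [ - 10, - 10,-6.95, - 10*sqrt( 19)/7, - 6 ,-4,  sqrt( 19)/19, 2,  sqrt( 5), sqrt(7 ) , pi, sqrt( 14), 4,  3 * sqrt (15 ) ]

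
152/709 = 152/709 = 0.21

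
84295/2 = 84295/2=42147.50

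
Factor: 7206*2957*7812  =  2^3*3^3*7^1*31^1*1201^1*2957^1 = 166459205304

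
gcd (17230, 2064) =2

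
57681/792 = 72 + 73/88 = 72.83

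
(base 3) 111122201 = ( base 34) 8KR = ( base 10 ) 9955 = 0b10011011100011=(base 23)IIJ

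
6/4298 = 3/2149 = 0.00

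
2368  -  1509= 859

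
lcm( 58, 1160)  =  1160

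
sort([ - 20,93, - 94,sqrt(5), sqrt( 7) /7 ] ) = [ - 94, - 20,sqrt(7) /7 , sqrt( 5 ), 93 ]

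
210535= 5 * 42107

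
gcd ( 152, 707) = 1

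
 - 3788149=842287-4630436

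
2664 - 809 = 1855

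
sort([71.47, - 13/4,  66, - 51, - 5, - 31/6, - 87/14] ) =[ - 51, - 87/14, - 31/6, - 5, - 13/4, 66, 71.47 ]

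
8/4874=4/2437 = 0.00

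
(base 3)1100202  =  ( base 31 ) 110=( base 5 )12432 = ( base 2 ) 1111100000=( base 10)992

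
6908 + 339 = 7247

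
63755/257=63755/257 = 248.07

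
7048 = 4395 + 2653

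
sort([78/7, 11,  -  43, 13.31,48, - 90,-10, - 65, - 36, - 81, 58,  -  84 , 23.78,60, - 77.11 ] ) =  [ - 90, -84,  -  81, - 77.11,-65, - 43, - 36, - 10,  11,78/7, 13.31, 23.78, 48, 58,60]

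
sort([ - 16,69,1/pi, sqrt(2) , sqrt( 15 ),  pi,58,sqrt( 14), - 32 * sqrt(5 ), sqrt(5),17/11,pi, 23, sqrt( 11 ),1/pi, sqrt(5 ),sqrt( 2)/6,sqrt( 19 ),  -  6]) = [ - 32*sqrt(5 ) ,- 16,-6, sqrt(2)/6,1/pi,1/pi, sqrt(2 ),  17/11,sqrt(5 ),sqrt(5), pi, pi,  sqrt( 11),sqrt(14 ),sqrt( 15), sqrt( 19 ),23, 58, 69 ]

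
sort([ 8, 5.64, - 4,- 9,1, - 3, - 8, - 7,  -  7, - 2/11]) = [ - 9, - 8, - 7, - 7, - 4, - 3,-2/11 , 1,  5.64,8]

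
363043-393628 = - 30585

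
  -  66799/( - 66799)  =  1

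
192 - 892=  - 700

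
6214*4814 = 29914196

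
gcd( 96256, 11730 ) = 2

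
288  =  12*24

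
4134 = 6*689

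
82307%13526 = 1151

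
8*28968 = 231744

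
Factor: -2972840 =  - 2^3 *5^1*13^1*5717^1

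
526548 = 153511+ 373037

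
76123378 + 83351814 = 159475192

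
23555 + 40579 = 64134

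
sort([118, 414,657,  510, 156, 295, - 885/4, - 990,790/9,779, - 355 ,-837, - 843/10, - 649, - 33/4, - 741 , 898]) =[ - 990, - 837, - 741, - 649,-355, - 885/4, - 843/10, - 33/4,790/9,118,156,295, 414 , 510,  657,  779,  898 ]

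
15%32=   15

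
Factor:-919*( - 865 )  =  5^1*173^1*919^1= 794935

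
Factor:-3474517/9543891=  - 3^ ( - 1)*7^( - 1)*37^(-1)*71^(-1)*173^( - 1)*3474517^1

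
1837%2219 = 1837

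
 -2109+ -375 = - 2484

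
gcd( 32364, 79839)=9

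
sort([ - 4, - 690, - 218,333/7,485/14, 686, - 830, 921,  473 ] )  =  [ - 830 , - 690,- 218,  -  4,485/14,333/7, 473 , 686,921 ] 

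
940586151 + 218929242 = 1159515393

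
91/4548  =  91/4548 = 0.02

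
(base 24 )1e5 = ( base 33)RQ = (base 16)395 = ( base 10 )917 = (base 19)2A5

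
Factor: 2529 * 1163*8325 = 24485714775 =3^4*5^2 * 37^1*281^1 * 1163^1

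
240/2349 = 80/783 = 0.10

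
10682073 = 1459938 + 9222135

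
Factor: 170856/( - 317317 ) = - 24408/45331 = -  2^3 * 3^3 * 11^(-1 ) * 13^( - 1 )*113^1*317^( - 1 )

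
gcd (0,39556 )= 39556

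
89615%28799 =3218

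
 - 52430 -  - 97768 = 45338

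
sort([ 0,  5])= [0, 5]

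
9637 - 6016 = 3621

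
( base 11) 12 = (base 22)d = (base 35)D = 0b1101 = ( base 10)13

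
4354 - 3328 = 1026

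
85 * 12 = 1020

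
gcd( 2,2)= 2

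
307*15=4605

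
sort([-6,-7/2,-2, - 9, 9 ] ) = [ - 9,-6, - 7/2,-2 , 9] 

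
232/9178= 116/4589   =  0.03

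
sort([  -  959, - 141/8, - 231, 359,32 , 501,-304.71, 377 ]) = [-959,-304.71, - 231,-141/8,  32,359  ,  377, 501]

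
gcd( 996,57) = 3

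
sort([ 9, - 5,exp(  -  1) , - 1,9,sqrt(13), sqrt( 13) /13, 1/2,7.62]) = [ - 5,-1,sqrt (13)/13 , exp( - 1 ),1/2 , sqrt ( 13), 7.62, 9,9 ]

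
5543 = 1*5543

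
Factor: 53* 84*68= 2^4 * 3^1*7^1*17^1*53^1 = 302736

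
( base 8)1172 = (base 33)j7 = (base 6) 2534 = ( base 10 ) 634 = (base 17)235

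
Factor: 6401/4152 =37/24 = 2^( - 3)*3^( - 1 )*37^1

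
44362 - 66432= - 22070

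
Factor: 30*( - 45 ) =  - 2^1*3^3*5^2 = -1350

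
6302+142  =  6444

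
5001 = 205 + 4796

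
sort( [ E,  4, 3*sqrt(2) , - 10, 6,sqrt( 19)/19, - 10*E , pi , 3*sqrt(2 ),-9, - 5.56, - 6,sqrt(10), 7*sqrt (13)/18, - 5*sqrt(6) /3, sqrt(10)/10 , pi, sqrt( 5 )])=[ - 10*E, - 10, - 9, - 6,-5.56, - 5*sqrt ( 6 )/3,sqrt(19)/19, sqrt(10)/10, 7*sqrt(13)/18,sqrt (5), E, pi, pi, sqrt(10), 4, 3*sqrt(2), 3*sqrt(2 ), 6 ] 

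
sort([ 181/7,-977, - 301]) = [ - 977, - 301, 181/7]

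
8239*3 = 24717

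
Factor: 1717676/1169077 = 2^2*7^( - 1)*13^( - 1 )*19^1*29^(-1)*97^1*233^1 * 443^( - 1)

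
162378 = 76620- - 85758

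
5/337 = 5/337 = 0.01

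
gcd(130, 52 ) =26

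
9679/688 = 9679/688  =  14.07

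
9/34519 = 9/34519 = 0.00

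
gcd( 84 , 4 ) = 4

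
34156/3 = 34156/3 = 11385.33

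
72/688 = 9/86 = 0.10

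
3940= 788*5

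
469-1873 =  - 1404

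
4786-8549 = - 3763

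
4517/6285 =4517/6285 = 0.72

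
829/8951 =829/8951=0.09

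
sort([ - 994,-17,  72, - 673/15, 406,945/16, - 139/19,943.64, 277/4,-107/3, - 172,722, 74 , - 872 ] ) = [-994, - 872, - 172, - 673/15,  -  107/3,-17, - 139/19, 945/16,277/4, 72, 74,  406,722, 943.64] 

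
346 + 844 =1190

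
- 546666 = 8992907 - 9539573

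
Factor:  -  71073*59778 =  - 2^1*3^8*41^1*53^1*149^1 = - 4248601794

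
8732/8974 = 4366/4487 = 0.97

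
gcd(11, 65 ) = 1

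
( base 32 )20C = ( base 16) 80C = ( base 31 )24e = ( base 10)2060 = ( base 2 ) 100000001100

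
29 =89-60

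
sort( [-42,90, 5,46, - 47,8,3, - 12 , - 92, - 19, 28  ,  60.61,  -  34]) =[  -  92,  -  47,-42, - 34, -19, - 12,3 , 5, 8, 28, 46, 60.61, 90]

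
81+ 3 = 84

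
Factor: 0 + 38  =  38 = 2^1*19^1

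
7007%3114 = 779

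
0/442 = 0 = 0.00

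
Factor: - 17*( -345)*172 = 2^2*3^1*5^1*17^1*  23^1 * 43^1  =  1008780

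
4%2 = 0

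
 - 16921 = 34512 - 51433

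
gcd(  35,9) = 1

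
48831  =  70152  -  21321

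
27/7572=9/2524 = 0.00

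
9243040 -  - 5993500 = 15236540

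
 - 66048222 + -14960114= - 81008336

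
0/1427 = 0 = 0.00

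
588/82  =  294/41 =7.17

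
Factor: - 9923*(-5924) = 58783852 = 2^2*1481^1*9923^1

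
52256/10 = 26128/5  =  5225.60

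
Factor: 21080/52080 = 17/42 = 2^( - 1) * 3^(  -  1 ) * 7^( - 1)*17^1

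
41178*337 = 13876986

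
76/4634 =38/2317 = 0.02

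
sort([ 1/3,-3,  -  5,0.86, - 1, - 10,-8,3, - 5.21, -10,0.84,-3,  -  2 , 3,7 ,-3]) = [ - 10 ,-10,-8, - 5.21, - 5,-3, - 3, - 3,  -  2,- 1, 1/3,0.84, 0.86,3, 3,7]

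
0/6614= 0=0.00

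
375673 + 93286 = 468959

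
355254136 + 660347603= 1015601739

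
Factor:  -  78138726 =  - 2^1*3^1*1103^1*11807^1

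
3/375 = 1/125 = 0.01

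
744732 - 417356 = 327376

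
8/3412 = 2/853 = 0.00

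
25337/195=129 + 14/15= 129.93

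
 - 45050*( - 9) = 405450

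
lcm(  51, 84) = 1428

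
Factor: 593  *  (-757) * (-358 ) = 160706558  =  2^1*179^1 * 593^1*757^1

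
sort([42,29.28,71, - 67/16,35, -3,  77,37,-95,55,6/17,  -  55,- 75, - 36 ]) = [ - 95, - 75,  -  55, - 36,  -  67/16, - 3,6/17,  29.28,35, 37,42,  55,71, 77 ] 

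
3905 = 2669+1236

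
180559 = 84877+95682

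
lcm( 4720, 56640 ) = 56640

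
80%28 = 24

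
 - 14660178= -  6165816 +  - 8494362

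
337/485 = 337/485=0.69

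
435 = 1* 435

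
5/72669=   5/72669 =0.00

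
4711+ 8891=13602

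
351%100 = 51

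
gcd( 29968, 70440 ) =8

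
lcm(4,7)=28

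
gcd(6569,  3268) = 1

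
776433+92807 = 869240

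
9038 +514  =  9552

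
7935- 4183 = 3752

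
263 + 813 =1076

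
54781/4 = 54781/4 = 13695.25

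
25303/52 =486 + 31/52 = 486.60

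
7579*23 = 174317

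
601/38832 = 601/38832 = 0.02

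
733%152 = 125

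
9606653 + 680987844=690594497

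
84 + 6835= 6919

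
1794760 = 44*40790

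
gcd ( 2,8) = 2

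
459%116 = 111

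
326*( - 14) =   -  4564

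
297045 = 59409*5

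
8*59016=472128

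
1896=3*632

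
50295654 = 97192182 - 46896528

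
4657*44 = 204908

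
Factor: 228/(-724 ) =-3^1* 19^1*181^( - 1 )= -  57/181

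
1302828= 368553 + 934275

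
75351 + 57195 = 132546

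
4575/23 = 4575/23 = 198.91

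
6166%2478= 1210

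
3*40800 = 122400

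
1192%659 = 533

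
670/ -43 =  - 670/43=- 15.58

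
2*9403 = 18806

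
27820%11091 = 5638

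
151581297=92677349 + 58903948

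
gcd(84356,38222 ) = 2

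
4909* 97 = 476173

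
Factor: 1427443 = 241^1*5923^1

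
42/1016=21/508 =0.04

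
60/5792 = 15/1448 = 0.01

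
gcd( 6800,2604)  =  4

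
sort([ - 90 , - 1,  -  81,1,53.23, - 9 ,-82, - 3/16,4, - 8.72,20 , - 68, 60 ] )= [ - 90, - 82, - 81, - 68,-9, - 8.72, - 1, - 3/16,1,4,20, 53.23,60 ] 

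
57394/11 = 57394/11 = 5217.64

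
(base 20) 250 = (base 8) 1604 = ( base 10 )900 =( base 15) 400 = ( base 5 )12100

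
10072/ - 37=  - 10072/37 = - 272.22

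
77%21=14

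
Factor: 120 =2^3*3^1*5^1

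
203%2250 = 203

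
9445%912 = 325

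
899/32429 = 899/32429 = 0.03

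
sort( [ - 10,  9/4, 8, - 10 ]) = [ - 10, - 10,9/4  ,  8]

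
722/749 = 722/749 = 0.96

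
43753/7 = 43753/7=6250.43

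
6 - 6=0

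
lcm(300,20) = 300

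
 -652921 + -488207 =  - 1141128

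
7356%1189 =222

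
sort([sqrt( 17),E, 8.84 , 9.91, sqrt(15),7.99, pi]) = [ E, pi, sqrt (15 ), sqrt(17), 7.99, 8.84, 9.91]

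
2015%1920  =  95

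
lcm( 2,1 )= 2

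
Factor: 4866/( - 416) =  - 2^ ( - 4)*3^1*13^( - 1 )*811^1 = - 2433/208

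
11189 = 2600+8589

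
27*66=1782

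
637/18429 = 637/18429 = 0.03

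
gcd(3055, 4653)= 47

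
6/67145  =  6/67145 = 0.00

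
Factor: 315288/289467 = 2^3  *  3^( - 1)*29^1*71^( - 1) = 232/213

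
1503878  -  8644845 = -7140967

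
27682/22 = 13841/11 = 1258.27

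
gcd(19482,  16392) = 6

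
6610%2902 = 806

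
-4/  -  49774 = 2/24887 = 0.00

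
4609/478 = 4609/478 = 9.64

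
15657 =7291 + 8366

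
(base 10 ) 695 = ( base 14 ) 379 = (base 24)14n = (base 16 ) 2b7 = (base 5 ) 10240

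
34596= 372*93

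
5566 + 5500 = 11066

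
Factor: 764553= 3^1*31^1 * 8221^1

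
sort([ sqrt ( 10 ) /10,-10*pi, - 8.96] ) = [- 10*pi, - 8.96,sqrt(10 )/10 ]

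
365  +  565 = 930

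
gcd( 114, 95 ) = 19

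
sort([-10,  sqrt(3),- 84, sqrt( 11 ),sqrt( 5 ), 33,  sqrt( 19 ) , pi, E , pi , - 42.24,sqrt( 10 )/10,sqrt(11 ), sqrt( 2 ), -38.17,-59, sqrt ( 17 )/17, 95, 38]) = [-84,-59,-42.24, - 38.17 ,- 10 , sqrt(17 )/17, sqrt(10 ) /10, sqrt(2), sqrt ( 3), sqrt ( 5), E  ,  pi, pi, sqrt(11),sqrt(11 ),sqrt ( 19 ), 33, 38, 95] 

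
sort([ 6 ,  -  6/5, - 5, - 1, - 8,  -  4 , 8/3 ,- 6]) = [ - 8, - 6,-5, - 4, - 6/5, - 1,8/3,6 ] 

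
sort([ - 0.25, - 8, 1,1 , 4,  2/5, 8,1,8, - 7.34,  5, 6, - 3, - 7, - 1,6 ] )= [ - 8, - 7.34  , - 7, - 3,-1, - 0.25, 2/5, 1, 1,  1 , 4, 5 , 6  ,  6,8,  8]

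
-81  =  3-84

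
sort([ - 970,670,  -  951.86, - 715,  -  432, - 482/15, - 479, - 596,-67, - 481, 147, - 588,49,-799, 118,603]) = [ - 970, - 951.86, -799,- 715, - 596, - 588, - 481, - 479, - 432, - 67, - 482/15, 49,118, 147,603,670]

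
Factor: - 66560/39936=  - 5/3 = -3^( - 1) * 5^1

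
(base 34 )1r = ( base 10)61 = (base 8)75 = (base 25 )2B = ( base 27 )27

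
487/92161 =487/92161 = 0.01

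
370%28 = 6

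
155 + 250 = 405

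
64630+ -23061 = 41569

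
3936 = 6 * 656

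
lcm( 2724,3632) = 10896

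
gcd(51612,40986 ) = 1518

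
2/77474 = 1/38737= 0.00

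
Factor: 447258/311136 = 2^ ( - 4 )* 23^1 = 23/16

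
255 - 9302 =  - 9047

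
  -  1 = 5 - 6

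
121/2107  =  121/2107=0.06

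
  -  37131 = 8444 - 45575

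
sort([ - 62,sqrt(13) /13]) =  [ - 62 , sqrt( 13 )/13] 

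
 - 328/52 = -82/13 = - 6.31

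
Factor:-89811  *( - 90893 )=8163191223  =  3^2*11^1*17^1 * 587^1*8263^1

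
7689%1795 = 509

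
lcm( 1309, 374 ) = 2618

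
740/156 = 4 + 29/39= 4.74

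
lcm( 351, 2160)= 28080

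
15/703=15/703 =0.02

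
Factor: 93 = 3^1 * 31^1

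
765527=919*833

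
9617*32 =307744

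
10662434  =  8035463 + 2626971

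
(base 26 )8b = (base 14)119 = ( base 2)11011011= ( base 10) 219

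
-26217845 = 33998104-60215949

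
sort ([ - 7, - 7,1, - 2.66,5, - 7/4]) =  [-7,-7, - 2.66 , - 7/4,1, 5]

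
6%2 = 0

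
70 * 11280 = 789600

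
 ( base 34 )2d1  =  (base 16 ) ac3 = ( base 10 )2755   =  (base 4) 223003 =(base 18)891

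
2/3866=1/1933 = 0.00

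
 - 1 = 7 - 8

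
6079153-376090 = 5703063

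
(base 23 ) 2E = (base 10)60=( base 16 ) 3c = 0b111100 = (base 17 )39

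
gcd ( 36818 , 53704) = 2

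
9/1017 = 1/113 = 0.01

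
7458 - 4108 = 3350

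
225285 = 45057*5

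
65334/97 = 65334/97 =673.55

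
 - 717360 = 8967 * ( -80) 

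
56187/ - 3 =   -  18729/1 = - 18729.00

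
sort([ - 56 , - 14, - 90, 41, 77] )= [ - 90,-56, - 14, 41, 77] 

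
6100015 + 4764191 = 10864206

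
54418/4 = 13604 + 1/2 = 13604.50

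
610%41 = 36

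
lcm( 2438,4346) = 99958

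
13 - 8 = 5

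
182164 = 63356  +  118808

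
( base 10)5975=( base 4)1131113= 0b1011101010111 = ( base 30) 6J5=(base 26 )8LL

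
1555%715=125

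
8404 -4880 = 3524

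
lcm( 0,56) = 0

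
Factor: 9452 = 2^2 *17^1*139^1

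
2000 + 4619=6619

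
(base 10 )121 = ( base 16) 79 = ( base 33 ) 3m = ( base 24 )51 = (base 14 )89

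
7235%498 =263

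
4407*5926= 26115882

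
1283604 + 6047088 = 7330692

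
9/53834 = 9/53834= 0.00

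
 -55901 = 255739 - 311640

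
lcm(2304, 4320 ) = 34560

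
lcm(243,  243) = 243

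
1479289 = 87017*17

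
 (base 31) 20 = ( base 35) 1r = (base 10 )62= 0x3E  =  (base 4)332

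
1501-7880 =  - 6379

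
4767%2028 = 711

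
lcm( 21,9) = 63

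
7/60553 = 7/60553 = 0.00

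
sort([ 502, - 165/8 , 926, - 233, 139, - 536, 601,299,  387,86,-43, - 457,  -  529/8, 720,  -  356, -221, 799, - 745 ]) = [ - 745, - 536, - 457, - 356,  -  233, - 221, - 529/8, - 43,  -  165/8, 86 , 139, 299 , 387, 502,601, 720, 799,926]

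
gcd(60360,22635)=7545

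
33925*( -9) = - 305325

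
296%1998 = 296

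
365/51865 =73/10373 =0.01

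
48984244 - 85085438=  - 36101194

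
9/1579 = 9/1579  =  0.01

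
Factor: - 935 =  - 5^1 *11^1 * 17^1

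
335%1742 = 335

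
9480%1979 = 1564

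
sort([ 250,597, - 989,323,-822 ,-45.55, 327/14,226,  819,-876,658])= [-989,-876, - 822,-45.55, 327/14 , 226, 250,323, 597, 658,819]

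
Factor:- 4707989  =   - 11^2*13^1*41^1 * 73^1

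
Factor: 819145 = 5^1*17^1 * 23^1*419^1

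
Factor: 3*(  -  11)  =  -33 = - 3^1*11^1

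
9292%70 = 52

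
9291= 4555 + 4736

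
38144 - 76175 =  - 38031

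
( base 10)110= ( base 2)1101110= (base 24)4e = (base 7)215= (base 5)420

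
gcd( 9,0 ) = 9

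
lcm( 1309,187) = 1309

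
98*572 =56056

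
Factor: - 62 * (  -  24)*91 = 135408 = 2^4*3^1*7^1*13^1*31^1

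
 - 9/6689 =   -  9/6689 = - 0.00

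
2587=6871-4284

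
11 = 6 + 5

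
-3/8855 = -3/8855 = - 0.00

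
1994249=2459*811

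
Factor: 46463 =97^1*479^1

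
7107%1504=1091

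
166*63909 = 10608894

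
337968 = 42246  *8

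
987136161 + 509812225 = 1496948386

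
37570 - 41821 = -4251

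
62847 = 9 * 6983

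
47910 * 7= 335370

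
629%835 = 629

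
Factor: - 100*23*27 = -62100 = - 2^2*3^3 *5^2*23^1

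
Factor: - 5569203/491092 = -2^ ( - 2)*3^1 * 7^( -1)*37^1 * 131^1 * 383^1*17539^(  -  1 )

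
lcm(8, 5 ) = 40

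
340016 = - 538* ( - 632) 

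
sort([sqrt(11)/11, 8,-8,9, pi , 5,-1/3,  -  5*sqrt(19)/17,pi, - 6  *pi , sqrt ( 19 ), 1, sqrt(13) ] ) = [- 6*pi,- 8, - 5*sqrt (19)/17, - 1/3,sqrt( 11) /11,  1,pi, pi, sqrt( 13 ), sqrt(19), 5, 8, 9] 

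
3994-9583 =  - 5589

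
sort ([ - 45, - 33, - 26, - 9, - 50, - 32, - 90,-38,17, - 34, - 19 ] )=[ - 90,-50  , - 45, - 38 , - 34, - 33, - 32 , - 26, - 19 ,- 9 , 17] 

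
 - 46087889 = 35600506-81688395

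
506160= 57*8880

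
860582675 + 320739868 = 1181322543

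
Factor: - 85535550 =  - 2^1*3^2 * 5^2*67^1*2837^1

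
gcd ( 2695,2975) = 35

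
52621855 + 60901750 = 113523605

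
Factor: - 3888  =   - 2^4*3^5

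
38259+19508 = 57767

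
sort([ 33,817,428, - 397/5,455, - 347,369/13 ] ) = [-347, - 397/5, 369/13,33,428 , 455,817] 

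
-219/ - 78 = 2+21/26 = 2.81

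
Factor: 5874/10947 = 2^1*11^1*41^ (-1 ) = 22/41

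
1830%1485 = 345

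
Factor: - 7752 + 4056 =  - 3696=-2^4*3^1*7^1*11^1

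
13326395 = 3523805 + 9802590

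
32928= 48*686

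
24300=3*8100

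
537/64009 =537/64009 = 0.01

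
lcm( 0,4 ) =0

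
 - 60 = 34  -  94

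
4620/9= 1540/3 = 513.33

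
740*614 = 454360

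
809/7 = 115 + 4/7= 115.57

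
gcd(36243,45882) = 9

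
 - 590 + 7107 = 6517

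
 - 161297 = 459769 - 621066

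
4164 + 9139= 13303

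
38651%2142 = 95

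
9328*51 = 475728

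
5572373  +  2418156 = 7990529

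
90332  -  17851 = 72481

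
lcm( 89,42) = 3738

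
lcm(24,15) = 120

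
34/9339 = 34/9339= 0.00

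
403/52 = 7+3/4 = 7.75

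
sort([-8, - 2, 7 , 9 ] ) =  [ - 8, - 2, 7, 9]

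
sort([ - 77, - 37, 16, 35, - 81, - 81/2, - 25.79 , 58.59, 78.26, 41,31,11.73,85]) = [ - 81,-77, - 81/2, - 37,  -  25.79, 11.73,16, 31, 35,41,58.59,78.26, 85 ] 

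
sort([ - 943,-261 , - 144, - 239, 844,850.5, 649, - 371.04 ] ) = [ - 943, - 371.04, - 261,-239, - 144, 649,844, 850.5] 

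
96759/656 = 147 + 327/656 = 147.50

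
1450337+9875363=11325700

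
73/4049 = 73/4049= 0.02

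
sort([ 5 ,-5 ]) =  [-5,5 ]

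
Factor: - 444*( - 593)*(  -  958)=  - 252233736 = -2^3*3^1*37^1*479^1*593^1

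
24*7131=171144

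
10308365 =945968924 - 935660559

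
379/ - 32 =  - 12 +5/32 = - 11.84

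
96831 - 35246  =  61585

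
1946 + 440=2386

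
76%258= 76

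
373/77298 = 373/77298 = 0.00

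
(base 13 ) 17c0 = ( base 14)1408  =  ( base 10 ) 3536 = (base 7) 13211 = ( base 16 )DD0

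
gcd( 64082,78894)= 2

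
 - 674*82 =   -  55268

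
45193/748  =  60 + 313/748 = 60.42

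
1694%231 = 77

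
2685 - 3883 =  - 1198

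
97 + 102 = 199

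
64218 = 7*9174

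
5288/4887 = 5288/4887 = 1.08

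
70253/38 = 1848 + 29/38 =1848.76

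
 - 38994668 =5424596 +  - 44419264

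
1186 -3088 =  - 1902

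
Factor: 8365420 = 2^2*5^1*7^1*59753^1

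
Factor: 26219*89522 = 2347177318 = 2^1*17^1*157^1* 167^1*2633^1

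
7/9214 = 7/9214 = 0.00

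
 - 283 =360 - 643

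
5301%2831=2470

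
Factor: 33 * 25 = 825 = 3^1*5^2*11^1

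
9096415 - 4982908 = 4113507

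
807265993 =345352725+461913268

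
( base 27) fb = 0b110100000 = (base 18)152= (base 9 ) 512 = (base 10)416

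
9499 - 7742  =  1757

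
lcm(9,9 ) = 9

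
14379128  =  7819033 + 6560095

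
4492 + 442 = 4934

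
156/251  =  156/251 = 0.62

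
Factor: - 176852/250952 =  - 2^ ( - 1)*127^( - 1)*179^1 = -179/254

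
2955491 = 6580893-3625402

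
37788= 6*6298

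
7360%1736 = 416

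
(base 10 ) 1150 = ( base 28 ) 1d2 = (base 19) 33a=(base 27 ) 1FG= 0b10001111110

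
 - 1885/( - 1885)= 1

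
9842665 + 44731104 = 54573769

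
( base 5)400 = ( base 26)3m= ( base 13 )79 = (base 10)100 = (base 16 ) 64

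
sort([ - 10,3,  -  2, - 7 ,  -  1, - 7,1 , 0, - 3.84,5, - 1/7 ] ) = [ - 10, - 7, - 7, - 3.84, - 2,-1,- 1/7,0, 1,3,5]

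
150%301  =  150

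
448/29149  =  448/29149 = 0.02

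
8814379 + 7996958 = 16811337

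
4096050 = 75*54614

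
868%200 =68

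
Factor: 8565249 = 3^1*7^2  *  11^1 * 5297^1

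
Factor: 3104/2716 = 2^3*7^(-1) = 8/7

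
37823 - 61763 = -23940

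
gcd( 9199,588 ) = 1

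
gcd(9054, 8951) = 1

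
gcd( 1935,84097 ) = 1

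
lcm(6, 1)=6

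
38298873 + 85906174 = 124205047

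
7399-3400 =3999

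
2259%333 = 261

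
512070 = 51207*10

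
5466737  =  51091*107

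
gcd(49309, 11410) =1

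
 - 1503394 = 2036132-3539526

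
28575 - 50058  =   - 21483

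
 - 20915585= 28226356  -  49141941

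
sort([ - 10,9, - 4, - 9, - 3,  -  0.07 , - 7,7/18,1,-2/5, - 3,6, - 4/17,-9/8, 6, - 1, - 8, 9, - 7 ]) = [ -10, - 9, - 8, - 7, - 7, - 4, - 3, - 3, - 9/8,- 1,-2/5, - 4/17 ,-0.07,7/18,1,6, 6,9,9] 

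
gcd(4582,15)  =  1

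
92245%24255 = 19480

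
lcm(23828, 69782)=976948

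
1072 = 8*134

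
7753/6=1292 + 1/6  =  1292.17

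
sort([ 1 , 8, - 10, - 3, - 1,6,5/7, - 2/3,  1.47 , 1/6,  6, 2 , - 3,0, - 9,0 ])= [  -  10, - 9 , - 3, - 3, - 1, - 2/3, 0, 0, 1/6,5/7,1 , 1.47,2,6,6,8]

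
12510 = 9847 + 2663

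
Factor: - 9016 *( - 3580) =32277280  =  2^5*5^1*7^2*23^1*179^1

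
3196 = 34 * 94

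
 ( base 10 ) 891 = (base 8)1573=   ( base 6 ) 4043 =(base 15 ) 3E6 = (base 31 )SN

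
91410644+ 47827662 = 139238306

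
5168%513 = 38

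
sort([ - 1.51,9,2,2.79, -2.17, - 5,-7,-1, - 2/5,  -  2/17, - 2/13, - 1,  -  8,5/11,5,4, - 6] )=[ - 8, -7, - 6, - 5,-2.17, - 1.51 , - 1, - 1, - 2/5, - 2/13 , - 2/17,  5/11,2,2.79,  4, 5,9 ]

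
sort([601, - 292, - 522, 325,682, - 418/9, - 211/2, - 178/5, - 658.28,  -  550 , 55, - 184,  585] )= [ - 658.28, - 550, - 522, - 292, - 184 ,- 211/2, - 418/9, - 178/5, 55,325,585,601, 682]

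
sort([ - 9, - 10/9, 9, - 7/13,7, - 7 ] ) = [ - 9, -7,-10/9, - 7/13,7, 9]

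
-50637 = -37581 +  - 13056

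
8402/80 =4201/40 =105.03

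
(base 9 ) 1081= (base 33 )OA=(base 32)P2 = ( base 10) 802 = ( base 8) 1442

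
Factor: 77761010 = 2^1*5^1*41^1 * 189661^1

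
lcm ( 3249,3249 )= 3249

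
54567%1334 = 1207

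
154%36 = 10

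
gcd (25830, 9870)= 210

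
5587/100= 55 + 87/100=55.87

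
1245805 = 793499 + 452306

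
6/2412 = 1/402 = 0.00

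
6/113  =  6/113 =0.05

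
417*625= 260625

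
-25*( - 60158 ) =1503950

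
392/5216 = 49/652=0.08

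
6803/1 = 6803 = 6803.00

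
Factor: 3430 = 2^1* 5^1 * 7^3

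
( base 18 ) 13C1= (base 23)D66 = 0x1b6d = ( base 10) 7021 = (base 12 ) 4091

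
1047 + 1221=2268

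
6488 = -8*(  -  811) 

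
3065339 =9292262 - 6226923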